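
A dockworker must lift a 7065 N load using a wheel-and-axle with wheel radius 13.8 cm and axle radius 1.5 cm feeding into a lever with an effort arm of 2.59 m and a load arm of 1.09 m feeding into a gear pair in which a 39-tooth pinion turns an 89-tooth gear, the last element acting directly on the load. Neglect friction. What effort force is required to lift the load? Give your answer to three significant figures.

142 N

Wheel-and-axle MA = R/r = 13.8/1.5 = 9.2.
Lever MA = effort arm / load arm = 2.59/1.09 = 2.3761.
Gear pair MA = 89/39 = 2.2821.
Combined ideal MA = 9.2 × 2.3761 × 2.2821 = 49.887.
Effort = load / MA = 7065 / 49.887 = 141.62 N.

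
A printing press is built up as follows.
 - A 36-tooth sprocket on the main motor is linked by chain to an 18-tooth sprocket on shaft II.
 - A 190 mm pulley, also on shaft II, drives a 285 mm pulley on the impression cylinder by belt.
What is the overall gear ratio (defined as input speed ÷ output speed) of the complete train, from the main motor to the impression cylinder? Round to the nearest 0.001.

0.750

Each stage contributes driven/driver: chain 18/36 = 0.5, belt 285/190 = 1.5.
Overall: 0.5 × 1.5 = 0.75.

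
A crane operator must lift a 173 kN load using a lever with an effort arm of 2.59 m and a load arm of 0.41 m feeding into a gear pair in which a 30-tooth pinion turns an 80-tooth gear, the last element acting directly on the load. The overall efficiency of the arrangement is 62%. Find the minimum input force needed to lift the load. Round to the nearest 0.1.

Lever MA = effort arm / load arm = 2.59/0.41 = 6.3171.
Gear pair MA = 80/30 = 2.6667.
Combined ideal MA = 6.3171 × 2.6667 = 16.846.
Actual MA = 16.846 × 0.62 = 10.444.
Effort = load / actual MA = 173 / 10.444 = 16.564 kN.

16.6 kN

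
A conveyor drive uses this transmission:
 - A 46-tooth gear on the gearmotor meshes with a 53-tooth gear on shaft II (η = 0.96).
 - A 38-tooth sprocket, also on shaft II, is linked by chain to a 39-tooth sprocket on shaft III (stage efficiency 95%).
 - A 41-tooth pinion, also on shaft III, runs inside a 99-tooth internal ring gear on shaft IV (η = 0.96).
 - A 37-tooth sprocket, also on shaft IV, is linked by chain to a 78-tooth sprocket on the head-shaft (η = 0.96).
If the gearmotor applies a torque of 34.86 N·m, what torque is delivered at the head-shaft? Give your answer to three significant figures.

176 N·m

Gear mesh: ratio = 53/46 = 1.1522; torque at shaft II = 34.86 × 1.1522 × 0.96 = 38.558 N·m.
Chain: ratio = 39/38 = 1.0263; torque at shaft III = 38.558 × 1.0263 × 0.95 = 37.594 N·m.
Internal gear: ratio = 99/41 = 2.4146; torque at shaft IV = 37.594 × 2.4146 × 0.96 = 87.145 N·m.
Chain: ratio = 78/37 = 2.1081; torque at the head-shaft = 87.145 × 2.1081 × 0.96 = 176.36 N·m.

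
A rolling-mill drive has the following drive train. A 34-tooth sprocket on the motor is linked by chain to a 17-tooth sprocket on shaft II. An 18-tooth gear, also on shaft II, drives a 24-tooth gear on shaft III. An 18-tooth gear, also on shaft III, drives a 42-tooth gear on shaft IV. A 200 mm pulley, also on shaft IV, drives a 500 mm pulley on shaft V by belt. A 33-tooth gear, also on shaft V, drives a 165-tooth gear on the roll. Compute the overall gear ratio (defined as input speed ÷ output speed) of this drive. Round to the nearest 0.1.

Each stage contributes driven/driver: chain 17/34 = 0.5, gear mesh 24/18 = 1.3333, gear mesh 42/18 = 2.3333, belt 500/200 = 2.5, gear mesh 165/33 = 5.
Overall: 0.5 × 1.3333 × 2.3333 × 2.5 × 5 = 19.444.

19.4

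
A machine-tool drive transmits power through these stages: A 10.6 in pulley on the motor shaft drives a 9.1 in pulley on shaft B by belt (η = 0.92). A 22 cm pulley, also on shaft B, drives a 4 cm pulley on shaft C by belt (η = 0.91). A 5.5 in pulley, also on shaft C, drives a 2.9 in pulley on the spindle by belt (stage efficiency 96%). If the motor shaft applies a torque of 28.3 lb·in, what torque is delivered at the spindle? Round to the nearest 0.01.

After the belt (9.1/10.6): 28.3 × 0.85849 × 0.92 = 22.352 lb·in
After the belt (4/22): 22.352 × 0.18182 × 0.91 = 3.6982 lb·in
After the belt (2.9/5.5): 3.6982 × 0.52727 × 0.96 = 1.872 lb·in

1.87 lb·in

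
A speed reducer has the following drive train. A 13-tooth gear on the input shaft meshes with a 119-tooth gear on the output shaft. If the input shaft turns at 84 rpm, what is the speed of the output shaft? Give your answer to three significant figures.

gear mesh 119/13 = 9.1538 → 84/9.1538 = 9.1765 rpm

9.18 rpm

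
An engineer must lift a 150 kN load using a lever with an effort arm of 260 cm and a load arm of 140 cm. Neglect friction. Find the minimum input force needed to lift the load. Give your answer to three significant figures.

80.8 kN

Lever MA = effort arm / load arm = 260/140 = 1.8571.
Effort = load / MA = 150 / 1.8571 = 80.769 kN.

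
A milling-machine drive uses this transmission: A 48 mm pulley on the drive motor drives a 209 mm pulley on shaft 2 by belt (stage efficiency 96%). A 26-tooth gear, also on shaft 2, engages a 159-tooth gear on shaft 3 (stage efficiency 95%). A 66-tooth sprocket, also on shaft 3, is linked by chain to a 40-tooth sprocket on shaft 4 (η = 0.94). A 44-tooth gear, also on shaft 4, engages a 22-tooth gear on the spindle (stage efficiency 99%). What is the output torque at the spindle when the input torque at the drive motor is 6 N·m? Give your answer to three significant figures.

41.1 N·m

Belt: ratio = 209/48 = 4.3542; torque at shaft 2 = 6 × 4.3542 × 0.96 = 25.08 N·m.
Gear mesh: ratio = 159/26 = 6.1154; torque at shaft 3 = 25.08 × 6.1154 × 0.95 = 145.71 N·m.
Chain: ratio = 40/66 = 0.60606; torque at shaft 4 = 145.71 × 0.60606 × 0.94 = 83.008 N·m.
Gear mesh: ratio = 22/44 = 0.5; torque at the spindle = 83.008 × 0.5 × 0.99 = 41.089 N·m.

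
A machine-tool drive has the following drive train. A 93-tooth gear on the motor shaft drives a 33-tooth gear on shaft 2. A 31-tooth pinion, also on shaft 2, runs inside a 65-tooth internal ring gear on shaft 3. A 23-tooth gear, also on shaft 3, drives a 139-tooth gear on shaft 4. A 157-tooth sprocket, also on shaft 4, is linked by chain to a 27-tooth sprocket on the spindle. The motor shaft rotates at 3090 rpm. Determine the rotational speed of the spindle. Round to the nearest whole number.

Gear mesh: ratio = 33/93 = 0.35484, so shaft 2 turns at 3090 / 0.35484 = 8708.2 rpm.
Internal gear: ratio = 65/31 = 2.0968, so shaft 3 turns at 8708.2 / 2.0968 = 4153.1 rpm.
Gear mesh: ratio = 139/23 = 6.0435, so shaft 4 turns at 4153.1 / 6.0435 = 687.21 rpm.
Chain: ratio = 27/157 = 0.17197, so the spindle turns at 687.21 / 0.17197 = 3996 rpm.

3996 rpm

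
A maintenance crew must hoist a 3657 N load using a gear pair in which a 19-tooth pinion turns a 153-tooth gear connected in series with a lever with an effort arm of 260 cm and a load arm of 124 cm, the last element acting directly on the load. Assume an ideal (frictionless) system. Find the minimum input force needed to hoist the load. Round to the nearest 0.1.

Gear pair MA = 153/19 = 8.0526.
Lever MA = effort arm / load arm = 260/124 = 2.0968.
Combined ideal MA = 8.0526 × 2.0968 = 16.885.
Effort = load / MA = 3657 / 16.885 = 216.59 N.

216.6 N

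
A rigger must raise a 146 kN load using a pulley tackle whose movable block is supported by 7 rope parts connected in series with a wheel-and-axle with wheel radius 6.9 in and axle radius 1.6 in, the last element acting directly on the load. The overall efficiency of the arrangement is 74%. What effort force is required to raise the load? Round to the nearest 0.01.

Block-and-tackle MA = number of supporting rope parts = 7.
Wheel-and-axle MA = R/r = 6.9/1.6 = 4.3125.
Combined ideal MA = 7 × 4.3125 = 30.188.
Actual MA = 30.188 × 0.74 = 22.339.
Effort = load / actual MA = 146 / 22.339 = 6.5357 kN.

6.54 kN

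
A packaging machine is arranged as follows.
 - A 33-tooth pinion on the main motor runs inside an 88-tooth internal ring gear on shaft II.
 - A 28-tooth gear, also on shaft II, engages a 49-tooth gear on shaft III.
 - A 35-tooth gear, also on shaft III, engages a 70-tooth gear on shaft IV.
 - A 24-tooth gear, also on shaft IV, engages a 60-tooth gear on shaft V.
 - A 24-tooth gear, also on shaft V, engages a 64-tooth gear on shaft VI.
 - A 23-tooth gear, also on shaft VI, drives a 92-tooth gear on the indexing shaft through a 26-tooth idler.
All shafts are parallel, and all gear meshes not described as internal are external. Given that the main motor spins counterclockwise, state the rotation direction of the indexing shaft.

the main motor → shaft II: internal mesh, same direction → CCW.
shaft II → shaft III: external mesh, 1 reversal → CW.
shaft III → shaft IV: external mesh, 1 reversal → CCW.
shaft IV → shaft V: external mesh, 1 reversal → CW.
shaft V → shaft VI: external mesh, 1 reversal → CCW.
shaft VI → the indexing shaft: driver → idler → driven is 2 external meshes, 2 reversals → CCW.
6 reversals in total — an even number — so the indexing shaft turns the same way as the main motor.

counterclockwise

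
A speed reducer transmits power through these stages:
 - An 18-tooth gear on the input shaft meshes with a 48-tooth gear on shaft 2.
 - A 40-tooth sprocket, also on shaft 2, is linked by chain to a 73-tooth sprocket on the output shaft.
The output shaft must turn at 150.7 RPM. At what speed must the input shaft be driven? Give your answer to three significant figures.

733 RPM

Overall ratio R = 2.6667 × 1.825 = 4.8667.
Required input speed = output speed × R = 150.7 × 4.8667 = 733.41 RPM.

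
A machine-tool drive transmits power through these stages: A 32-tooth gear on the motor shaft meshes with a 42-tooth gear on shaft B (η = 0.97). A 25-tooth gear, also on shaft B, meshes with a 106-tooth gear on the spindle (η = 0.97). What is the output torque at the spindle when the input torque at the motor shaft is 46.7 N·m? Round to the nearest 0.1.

Gear mesh: ratio = 42/32 = 1.3125; torque at shaft B = 46.7 × 1.3125 × 0.97 = 59.455 N·m.
Gear mesh: ratio = 106/25 = 4.24; torque at the spindle = 59.455 × 4.24 × 0.97 = 244.53 N·m.

244.5 N·m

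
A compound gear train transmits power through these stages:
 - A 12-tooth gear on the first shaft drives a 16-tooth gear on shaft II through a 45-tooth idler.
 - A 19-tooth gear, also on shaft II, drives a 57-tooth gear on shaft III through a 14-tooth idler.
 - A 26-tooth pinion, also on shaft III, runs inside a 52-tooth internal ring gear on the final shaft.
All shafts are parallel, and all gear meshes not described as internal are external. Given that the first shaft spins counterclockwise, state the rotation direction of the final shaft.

counterclockwise

the first shaft → shaft II: driver → idler → driven is 2 external meshes, 2 reversals → CCW.
shaft II → shaft III: driver → idler → driven is 2 external meshes, 2 reversals → CCW.
shaft III → the final shaft: internal mesh, same direction → CCW.
4 reversals in total — an even number — so the final shaft turns the same way as the first shaft.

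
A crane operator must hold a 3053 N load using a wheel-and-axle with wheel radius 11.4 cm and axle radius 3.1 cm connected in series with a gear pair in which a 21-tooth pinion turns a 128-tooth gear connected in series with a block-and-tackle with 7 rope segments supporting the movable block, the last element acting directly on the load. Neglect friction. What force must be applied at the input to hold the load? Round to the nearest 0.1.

19.5 N

Wheel-and-axle MA = R/r = 11.4/3.1 = 3.6774.
Gear pair MA = 128/21 = 6.0952.
Block-and-tackle MA = number of supporting rope parts = 7.
Combined ideal MA = 3.6774 × 6.0952 × 7 = 156.9.
Effort = load / MA = 3053 / 156.9 = 19.458 N.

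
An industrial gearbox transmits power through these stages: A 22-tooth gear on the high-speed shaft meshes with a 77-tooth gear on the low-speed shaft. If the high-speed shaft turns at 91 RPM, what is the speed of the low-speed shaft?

26 RPM

gear mesh 77/22 = 3.5 → 91/3.5 = 26 RPM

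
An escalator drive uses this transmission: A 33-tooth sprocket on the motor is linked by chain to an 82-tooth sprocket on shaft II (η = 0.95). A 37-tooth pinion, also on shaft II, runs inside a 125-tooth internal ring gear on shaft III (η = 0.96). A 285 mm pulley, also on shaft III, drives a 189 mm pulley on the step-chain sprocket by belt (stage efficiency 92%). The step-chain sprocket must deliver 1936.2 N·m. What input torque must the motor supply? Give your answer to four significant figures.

414.5 N·m

Overall ratio R = 2.4848 × 3.3784 × 0.66316 = 5.5671; overall efficiency η = 0.95 × 0.96 × 0.92 = 0.8390.
Input torque = output torque / (R × η) = 1936.2 / (5.5671 × 0.8390) = 414.52 N·m.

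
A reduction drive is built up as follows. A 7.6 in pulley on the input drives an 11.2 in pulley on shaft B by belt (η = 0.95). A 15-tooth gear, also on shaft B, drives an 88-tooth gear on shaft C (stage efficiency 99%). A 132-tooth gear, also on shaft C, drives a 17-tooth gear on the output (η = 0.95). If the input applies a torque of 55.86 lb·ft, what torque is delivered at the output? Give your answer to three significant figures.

55.6 lb·ft

belt 11.2/7.6 = 1.4737 → τ = 55.86·1.4737·0.95 = 78.204 lb·ft
gear mesh 88/15 = 5.8667 → τ = 78.204·5.8667·0.99 = 454.21 lb·ft
gear mesh 17/132 = 0.12879 → τ = 454.21·0.12879·0.95 = 55.572 lb·ft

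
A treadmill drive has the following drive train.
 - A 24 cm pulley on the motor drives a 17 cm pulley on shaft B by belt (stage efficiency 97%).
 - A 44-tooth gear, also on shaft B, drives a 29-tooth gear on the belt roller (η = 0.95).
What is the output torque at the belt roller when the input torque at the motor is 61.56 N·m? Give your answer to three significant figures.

belt 17/24 = 0.70833 → τ = 61.56·0.70833·0.97 = 42.297 N·m
gear mesh 29/44 = 0.65909 → τ = 42.297·0.65909·0.95 = 26.484 N·m

26.5 N·m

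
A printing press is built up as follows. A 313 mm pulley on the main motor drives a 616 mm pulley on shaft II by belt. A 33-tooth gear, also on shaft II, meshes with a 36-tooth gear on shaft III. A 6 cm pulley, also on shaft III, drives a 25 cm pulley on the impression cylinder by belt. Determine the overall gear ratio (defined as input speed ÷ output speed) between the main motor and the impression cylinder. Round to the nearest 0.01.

Each stage contributes driven/driver: belt 616/313 = 1.9681, gear mesh 36/33 = 1.0909, belt 25/6 = 4.1667.
Overall: 1.9681 × 1.0909 × 4.1667 = 8.9457.

8.95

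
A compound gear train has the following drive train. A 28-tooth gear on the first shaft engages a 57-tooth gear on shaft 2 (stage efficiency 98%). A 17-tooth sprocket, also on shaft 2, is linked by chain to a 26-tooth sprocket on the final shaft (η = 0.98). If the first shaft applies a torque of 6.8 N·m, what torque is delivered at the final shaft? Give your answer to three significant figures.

20.3 N·m

After the gear mesh (57/28): 6.8 × 2.0357 × 0.98 = 13.566 N·m
After the chain (26/17): 13.566 × 1.5294 × 0.98 = 20.333 N·m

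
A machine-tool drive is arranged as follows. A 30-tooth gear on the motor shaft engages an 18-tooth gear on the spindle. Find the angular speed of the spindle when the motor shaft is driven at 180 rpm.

gear mesh 18/30 = 0.6 → 180/0.6 = 300 rpm

300 rpm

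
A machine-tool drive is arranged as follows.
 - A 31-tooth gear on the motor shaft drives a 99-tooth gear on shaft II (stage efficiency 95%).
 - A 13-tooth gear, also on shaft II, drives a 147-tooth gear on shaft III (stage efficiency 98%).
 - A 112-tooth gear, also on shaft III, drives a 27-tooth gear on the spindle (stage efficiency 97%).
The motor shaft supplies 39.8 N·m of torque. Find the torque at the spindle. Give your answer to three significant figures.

Gear mesh: ratio = 99/31 = 3.1935; torque at shaft II = 39.8 × 3.1935 × 0.95 = 120.75 N·m.
Gear mesh: ratio = 147/13 = 11.308; torque at shaft III = 120.75 × 11.308 × 0.98 = 1338.1 N·m.
Gear mesh: ratio = 27/112 = 0.24107; torque at the spindle = 1338.1 × 0.24107 × 0.97 = 312.89 N·m.

313 N·m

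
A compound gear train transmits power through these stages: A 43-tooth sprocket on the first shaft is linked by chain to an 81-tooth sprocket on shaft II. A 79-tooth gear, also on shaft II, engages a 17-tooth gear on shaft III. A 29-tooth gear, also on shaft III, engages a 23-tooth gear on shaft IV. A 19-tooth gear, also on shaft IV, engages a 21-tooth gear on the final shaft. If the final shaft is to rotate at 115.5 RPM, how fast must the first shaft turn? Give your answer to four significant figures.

Overall ratio R = 1.8837 × 0.21519 × 0.7931 × 1.1053 = 0.35533.
Required input speed = output speed × R = 115.5 × 0.35533 = 41.041 RPM.

41.04 RPM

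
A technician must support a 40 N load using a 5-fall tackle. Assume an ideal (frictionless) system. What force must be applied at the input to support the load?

Block-and-tackle MA = number of supporting rope parts = 5.
Effort = load / MA = 40 / 5 = 8 N.

8 N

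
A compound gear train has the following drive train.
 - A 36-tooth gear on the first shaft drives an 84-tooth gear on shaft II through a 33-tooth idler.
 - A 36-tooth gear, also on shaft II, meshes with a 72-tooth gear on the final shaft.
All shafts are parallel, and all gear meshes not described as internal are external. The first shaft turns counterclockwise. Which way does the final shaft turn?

clockwise

the first shaft → shaft II: driver → idler → driven is 2 external meshes, 2 reversals → CCW.
shaft II → the final shaft: external mesh, 1 reversal → CW.
3 reversals in total — an odd number — so the final shaft turns opposite to the first shaft.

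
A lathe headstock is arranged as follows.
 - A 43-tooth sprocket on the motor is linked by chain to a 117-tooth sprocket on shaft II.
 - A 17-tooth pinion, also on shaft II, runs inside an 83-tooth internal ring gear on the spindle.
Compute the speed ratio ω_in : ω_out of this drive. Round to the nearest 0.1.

Each stage contributes driven/driver: chain 117/43 = 2.7209, internal gear 83/17 = 4.8824.
Overall: 2.7209 × 4.8824 = 13.285.

13.3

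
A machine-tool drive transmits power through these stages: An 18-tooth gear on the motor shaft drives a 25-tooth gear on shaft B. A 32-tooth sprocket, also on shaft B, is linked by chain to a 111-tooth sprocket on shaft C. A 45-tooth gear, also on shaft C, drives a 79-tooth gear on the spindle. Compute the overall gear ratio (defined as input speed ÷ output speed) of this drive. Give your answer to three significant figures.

Each stage contributes driven/driver: gear mesh 25/18 = 1.3889, chain 111/32 = 3.4688, gear mesh 79/45 = 1.7556.
Overall: 1.3889 × 3.4688 × 1.7556 = 8.4578.

8.46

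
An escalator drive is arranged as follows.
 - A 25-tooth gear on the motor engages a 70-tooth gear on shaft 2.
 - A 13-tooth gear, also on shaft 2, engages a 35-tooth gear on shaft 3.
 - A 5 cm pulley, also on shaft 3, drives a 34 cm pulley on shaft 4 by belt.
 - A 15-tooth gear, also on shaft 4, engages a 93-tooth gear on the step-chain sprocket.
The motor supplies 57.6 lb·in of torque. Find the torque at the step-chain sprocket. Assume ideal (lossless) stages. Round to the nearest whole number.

After the gear mesh (70/25): 57.6 × 2.8 = 161.28 lb·in
After the gear mesh (35/13): 161.28 × 2.6923 = 434.22 lb·in
After the belt (34/5): 434.22 × 6.8 = 2952.7 lb·in
After the gear mesh (93/15): 2952.7 × 6.2 = 18307 lb·in

18307 lb·in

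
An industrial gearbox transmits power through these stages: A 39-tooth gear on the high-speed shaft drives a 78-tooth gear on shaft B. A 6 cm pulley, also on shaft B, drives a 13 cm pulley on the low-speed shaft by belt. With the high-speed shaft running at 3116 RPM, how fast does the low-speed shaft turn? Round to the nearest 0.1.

719.1 RPM

gear mesh 78/39 = 2 → 3116/2 = 1558 RPM
belt 13/6 = 2.1667 → 1558/2.1667 = 719.08 RPM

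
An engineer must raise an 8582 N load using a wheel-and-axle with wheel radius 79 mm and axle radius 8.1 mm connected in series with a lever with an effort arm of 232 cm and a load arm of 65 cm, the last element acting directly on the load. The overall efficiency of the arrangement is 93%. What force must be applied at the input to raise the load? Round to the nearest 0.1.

Wheel-and-axle MA = R/r = 79/8.1 = 9.7531.
Lever MA = effort arm / load arm = 232/65 = 3.5692.
Combined ideal MA = 9.7531 × 3.5692 = 34.811.
Actual MA = 34.811 × 0.93 = 32.374.
Effort = load / actual MA = 8582 / 32.374 = 265.09 N.

265.1 N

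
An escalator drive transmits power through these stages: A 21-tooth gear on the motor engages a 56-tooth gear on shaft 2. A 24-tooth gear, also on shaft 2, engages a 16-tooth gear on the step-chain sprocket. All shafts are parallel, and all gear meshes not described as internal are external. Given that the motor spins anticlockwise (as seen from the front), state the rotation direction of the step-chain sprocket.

the motor → shaft 2: external mesh, 1 reversal → CW.
shaft 2 → the step-chain sprocket: external mesh, 1 reversal → CCW.
2 reversals in total — an even number — so the step-chain sprocket turns the same way as the motor.

anticlockwise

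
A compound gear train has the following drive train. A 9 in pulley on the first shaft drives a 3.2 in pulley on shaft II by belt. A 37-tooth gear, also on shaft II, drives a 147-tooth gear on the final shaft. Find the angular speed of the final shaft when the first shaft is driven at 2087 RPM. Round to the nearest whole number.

Belt: ratio = 3.2/9 = 0.35556, so shaft II turns at 2087 / 0.35556 = 5869.7 RPM.
Gear mesh: ratio = 147/37 = 3.973, so the final shaft turns at 5869.7 / 3.973 = 1477.4 RPM.

1477 RPM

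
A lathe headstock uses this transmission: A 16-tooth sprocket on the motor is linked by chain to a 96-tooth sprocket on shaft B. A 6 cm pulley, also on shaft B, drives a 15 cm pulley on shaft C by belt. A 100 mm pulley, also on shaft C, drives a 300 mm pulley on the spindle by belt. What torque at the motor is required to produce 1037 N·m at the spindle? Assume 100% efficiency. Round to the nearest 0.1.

Overall ratio R = 6 × 2.5 × 3 = 45.
Input torque = output torque / R = 1037 / 45 = 23.044 N·m.

23.0 N·m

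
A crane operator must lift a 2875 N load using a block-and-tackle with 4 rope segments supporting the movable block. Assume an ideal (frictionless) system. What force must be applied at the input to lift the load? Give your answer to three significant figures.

719 N

Block-and-tackle MA = number of supporting rope parts = 4.
Effort = load / MA = 2875 / 4 = 718.75 N.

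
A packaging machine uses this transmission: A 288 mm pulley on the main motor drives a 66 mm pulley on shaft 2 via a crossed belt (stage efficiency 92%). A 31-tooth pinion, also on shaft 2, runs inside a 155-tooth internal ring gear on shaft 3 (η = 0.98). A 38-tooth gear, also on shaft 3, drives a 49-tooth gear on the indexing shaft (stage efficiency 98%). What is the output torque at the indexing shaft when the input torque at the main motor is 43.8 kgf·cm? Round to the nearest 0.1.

After the belt (66/288): 43.8 × 0.22917 × 0.92 = 9.2345 kgf·cm
After the internal gear (155/31): 9.2345 × 5 × 0.98 = 45.249 kgf·cm
After the gear mesh (49/38): 45.249 × 1.2895 × 0.98 = 57.181 kgf·cm

57.2 kgf·cm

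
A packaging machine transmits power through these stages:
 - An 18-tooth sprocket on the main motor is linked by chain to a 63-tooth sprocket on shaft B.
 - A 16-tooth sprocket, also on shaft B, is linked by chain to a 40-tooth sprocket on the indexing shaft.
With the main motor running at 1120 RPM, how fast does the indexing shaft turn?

the main motor → shaft B (chain, 63/18): 1120 ÷ 3.5 = 320 RPM
shaft B → the indexing shaft (chain, 40/16): 320 ÷ 2.5 = 128 RPM

128 RPM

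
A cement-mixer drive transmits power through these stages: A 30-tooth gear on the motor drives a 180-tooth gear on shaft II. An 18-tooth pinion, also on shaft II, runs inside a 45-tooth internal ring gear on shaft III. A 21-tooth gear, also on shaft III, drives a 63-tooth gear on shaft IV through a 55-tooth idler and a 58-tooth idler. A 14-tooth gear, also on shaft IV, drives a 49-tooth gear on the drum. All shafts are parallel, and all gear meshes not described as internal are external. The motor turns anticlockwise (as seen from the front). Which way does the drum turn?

clockwise

the motor → shaft II: external mesh, 1 reversal → CW.
shaft II → shaft III: internal mesh, same direction → CW.
shaft III → shaft IV: driver → idler → idler → driven is 3 external meshes, 3 reversals → CCW.
shaft IV → the drum: external mesh, 1 reversal → CW.
5 reversals in total — an odd number — so the drum turns opposite to the motor.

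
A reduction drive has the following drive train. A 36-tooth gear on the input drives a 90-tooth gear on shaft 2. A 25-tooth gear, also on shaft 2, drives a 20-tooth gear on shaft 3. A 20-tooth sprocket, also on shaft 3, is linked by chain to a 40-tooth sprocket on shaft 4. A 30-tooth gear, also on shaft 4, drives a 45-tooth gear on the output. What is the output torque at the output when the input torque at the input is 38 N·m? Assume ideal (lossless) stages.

228 N·m

gear mesh 90/36 = 2.5 → τ = 38·2.5 = 95 N·m
gear mesh 20/25 = 0.8 → τ = 95·0.8 = 76 N·m
chain 40/20 = 2 → τ = 76·2 = 152 N·m
gear mesh 45/30 = 1.5 → τ = 152·1.5 = 228 N·m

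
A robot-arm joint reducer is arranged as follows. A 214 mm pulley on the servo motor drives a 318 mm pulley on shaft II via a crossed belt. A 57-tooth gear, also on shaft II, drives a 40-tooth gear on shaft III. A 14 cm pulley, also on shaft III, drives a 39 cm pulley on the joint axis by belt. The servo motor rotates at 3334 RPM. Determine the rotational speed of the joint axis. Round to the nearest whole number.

1148 RPM

belt 318/214 = 1.486 → 3334/1.486 = 2243.6 RPM
gear mesh 40/57 = 0.70175 → 2243.6/0.70175 = 3197.2 RPM
belt 39/14 = 2.7857 → 3197.2/2.7857 = 1147.7 RPM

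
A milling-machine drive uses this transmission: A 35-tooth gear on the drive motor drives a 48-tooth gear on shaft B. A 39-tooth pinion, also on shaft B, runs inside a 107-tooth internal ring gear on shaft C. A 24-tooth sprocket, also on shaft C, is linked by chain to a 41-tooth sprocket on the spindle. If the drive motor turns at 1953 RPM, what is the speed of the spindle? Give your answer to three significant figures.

304 RPM

the drive motor → shaft B (gear mesh, 48/35): 1953 ÷ 1.3714 = 1424.1 RPM
shaft B → shaft C (internal gear, 107/39): 1424.1 ÷ 2.7436 = 519.05 RPM
shaft C → the spindle (chain, 41/24): 519.05 ÷ 1.7083 = 303.83 RPM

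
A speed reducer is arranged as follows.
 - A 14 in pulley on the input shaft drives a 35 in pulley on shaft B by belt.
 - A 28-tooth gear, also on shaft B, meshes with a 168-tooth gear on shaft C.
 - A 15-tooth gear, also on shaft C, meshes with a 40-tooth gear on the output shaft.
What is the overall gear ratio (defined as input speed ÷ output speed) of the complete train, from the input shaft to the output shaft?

40

Each stage contributes driven/driver: belt 35/14 = 2.5, gear mesh 168/28 = 6, gear mesh 40/15 = 2.6667.
Overall: 2.5 × 6 × 2.6667 = 40.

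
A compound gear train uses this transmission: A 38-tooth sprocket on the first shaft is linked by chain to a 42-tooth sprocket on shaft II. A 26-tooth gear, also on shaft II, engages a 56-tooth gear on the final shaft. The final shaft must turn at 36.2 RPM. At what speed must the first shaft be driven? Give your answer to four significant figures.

86.18 RPM

Overall ratio R = 1.1053 × 2.1538 = 2.3806.
Required input speed = output speed × R = 36.2 × 2.3806 = 86.177 RPM.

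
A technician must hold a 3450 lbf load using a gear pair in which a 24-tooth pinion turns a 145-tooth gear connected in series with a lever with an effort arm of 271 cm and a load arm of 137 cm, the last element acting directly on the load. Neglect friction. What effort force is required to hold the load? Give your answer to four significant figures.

288.7 lbf

Gear pair MA = 145/24 = 6.0417.
Lever MA = effort arm / load arm = 271/137 = 1.9781.
Combined ideal MA = 6.0417 × 1.9781 = 11.951.
Effort = load / MA = 3450 / 11.951 = 288.68 lbf.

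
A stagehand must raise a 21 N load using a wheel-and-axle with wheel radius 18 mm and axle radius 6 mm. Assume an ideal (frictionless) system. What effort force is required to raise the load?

7 N

Wheel-and-axle MA = R/r = 18/6 = 3.
Effort = load / MA = 21 / 3 = 7 N.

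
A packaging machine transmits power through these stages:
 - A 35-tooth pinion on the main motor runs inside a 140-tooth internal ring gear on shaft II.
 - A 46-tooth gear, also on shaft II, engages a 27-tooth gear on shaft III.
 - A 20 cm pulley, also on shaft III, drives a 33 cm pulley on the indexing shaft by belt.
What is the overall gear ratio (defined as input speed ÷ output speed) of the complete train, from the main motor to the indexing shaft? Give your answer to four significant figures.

Each stage contributes driven/driver: internal gear 140/35 = 4, gear mesh 27/46 = 0.58696, belt 33/20 = 1.65.
Overall: 4 × 0.58696 × 1.65 = 3.8739.

3.874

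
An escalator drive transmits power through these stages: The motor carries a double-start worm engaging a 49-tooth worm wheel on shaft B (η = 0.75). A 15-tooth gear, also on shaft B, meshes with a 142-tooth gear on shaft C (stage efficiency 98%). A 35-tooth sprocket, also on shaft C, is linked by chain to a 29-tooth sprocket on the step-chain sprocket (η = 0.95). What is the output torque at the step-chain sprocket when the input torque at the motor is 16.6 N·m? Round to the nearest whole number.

After the worm (49/2): 16.6 × 24.5 × 0.75 = 305.03 N·m
After the gear mesh (142/15): 305.03 × 9.4667 × 0.98 = 2829.8 N·m
After the chain (29/35): 2829.8 × 0.82857 × 0.95 = 2227.5 N·m

2227 N·m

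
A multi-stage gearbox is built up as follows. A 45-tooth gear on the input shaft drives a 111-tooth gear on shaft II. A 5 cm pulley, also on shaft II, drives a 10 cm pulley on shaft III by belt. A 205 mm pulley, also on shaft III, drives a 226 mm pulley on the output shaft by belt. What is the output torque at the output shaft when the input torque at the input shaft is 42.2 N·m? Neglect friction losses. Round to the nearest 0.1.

Gear mesh: ratio = 111/45 = 2.4667; torque at shaft II = 42.2 × 2.4667 = 104.09 N·m.
Belt: ratio = 10/5 = 2; torque at shaft III = 104.09 × 2 = 208.19 N·m.
Belt: ratio = 226/205 = 1.1024; torque at the output shaft = 208.19 × 1.1024 = 229.51 N·m.

229.5 N·m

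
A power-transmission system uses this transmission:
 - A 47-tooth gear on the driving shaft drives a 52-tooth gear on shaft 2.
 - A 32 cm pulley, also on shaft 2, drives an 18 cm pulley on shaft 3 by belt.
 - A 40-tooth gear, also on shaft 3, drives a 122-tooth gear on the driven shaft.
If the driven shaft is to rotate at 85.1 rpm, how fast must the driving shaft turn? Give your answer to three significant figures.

Overall ratio R = 1.1064 × 0.5625 × 3.05 = 1.8981.
Required input speed = output speed × R = 85.1 × 1.8981 = 161.53 rpm.

162 rpm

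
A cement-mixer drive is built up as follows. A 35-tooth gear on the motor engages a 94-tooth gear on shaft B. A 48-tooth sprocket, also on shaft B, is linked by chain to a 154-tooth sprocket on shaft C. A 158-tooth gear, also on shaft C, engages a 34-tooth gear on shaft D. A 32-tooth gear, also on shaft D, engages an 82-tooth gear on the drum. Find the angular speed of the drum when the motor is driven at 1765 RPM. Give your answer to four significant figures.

the motor → shaft B (gear mesh, 94/35): 1765 ÷ 2.6857 = 657.18 RPM
shaft B → shaft C (chain, 154/48): 657.18 ÷ 3.2083 = 204.84 RPM
shaft C → shaft D (gear mesh, 34/158): 204.84 ÷ 0.21519 = 951.88 RPM
shaft D → the drum (gear mesh, 82/32): 951.88 ÷ 2.5625 = 371.47 RPM

371.5 RPM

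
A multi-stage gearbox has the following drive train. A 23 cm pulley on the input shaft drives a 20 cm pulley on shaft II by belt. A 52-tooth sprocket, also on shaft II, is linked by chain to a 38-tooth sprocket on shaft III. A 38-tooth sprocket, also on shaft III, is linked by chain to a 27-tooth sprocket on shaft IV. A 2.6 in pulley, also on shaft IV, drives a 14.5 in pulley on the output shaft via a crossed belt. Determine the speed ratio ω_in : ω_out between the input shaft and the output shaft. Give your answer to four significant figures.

2.518

Each stage contributes driven/driver: belt 20/23 = 0.86957, chain 38/52 = 0.73077, chain 27/38 = 0.71053, belt 14.5/2.6 = 5.5769.
Overall: 0.86957 × 0.73077 × 0.71053 × 5.5769 = 2.518.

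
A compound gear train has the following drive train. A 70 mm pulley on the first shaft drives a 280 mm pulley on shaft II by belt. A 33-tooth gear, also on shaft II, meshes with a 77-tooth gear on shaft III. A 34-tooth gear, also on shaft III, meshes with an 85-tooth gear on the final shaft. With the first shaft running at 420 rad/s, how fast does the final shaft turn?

18 rad/s

belt 280/70 = 4 → 420/4 = 105 rad/s
gear mesh 77/33 = 2.3333 → 105/2.3333 = 45 rad/s
gear mesh 85/34 = 2.5 → 45/2.5 = 18 rad/s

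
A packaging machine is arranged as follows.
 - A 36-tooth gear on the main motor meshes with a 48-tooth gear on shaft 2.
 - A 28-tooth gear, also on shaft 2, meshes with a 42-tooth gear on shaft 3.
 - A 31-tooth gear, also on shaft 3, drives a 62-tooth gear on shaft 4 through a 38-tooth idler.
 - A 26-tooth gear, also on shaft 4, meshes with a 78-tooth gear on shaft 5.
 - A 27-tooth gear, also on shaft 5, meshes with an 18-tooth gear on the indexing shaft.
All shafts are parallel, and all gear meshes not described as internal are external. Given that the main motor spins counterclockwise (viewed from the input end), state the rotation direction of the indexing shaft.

the main motor → shaft 2: external mesh, 1 reversal → CW.
shaft 2 → shaft 3: external mesh, 1 reversal → CCW.
shaft 3 → shaft 4: driver → idler → driven is 2 external meshes, 2 reversals → CCW.
shaft 4 → shaft 5: external mesh, 1 reversal → CW.
shaft 5 → the indexing shaft: external mesh, 1 reversal → CCW.
6 reversals in total — an even number — so the indexing shaft turns the same way as the main motor.

counterclockwise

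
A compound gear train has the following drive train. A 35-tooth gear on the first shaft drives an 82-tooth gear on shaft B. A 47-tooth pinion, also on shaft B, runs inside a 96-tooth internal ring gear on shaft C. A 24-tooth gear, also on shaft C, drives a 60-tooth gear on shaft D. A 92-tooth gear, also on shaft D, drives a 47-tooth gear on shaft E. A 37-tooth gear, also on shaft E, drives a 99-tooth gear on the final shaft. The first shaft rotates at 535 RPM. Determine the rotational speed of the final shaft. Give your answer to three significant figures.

Gear mesh: ratio = 82/35 = 2.3429, so shaft B turns at 535 / 2.3429 = 228.35 RPM.
Internal gear: ratio = 96/47 = 2.0426, so shaft C turns at 228.35 / 2.0426 = 111.8 RPM.
Gear mesh: ratio = 60/24 = 2.5, so shaft D turns at 111.8 / 2.5 = 44.719 RPM.
Gear mesh: ratio = 47/92 = 0.51087, so shaft E turns at 44.719 / 0.51087 = 87.536 RPM.
Gear mesh: ratio = 99/37 = 2.6757, so the final shaft turns at 87.536 / 2.6757 = 32.715 RPM.

32.7 RPM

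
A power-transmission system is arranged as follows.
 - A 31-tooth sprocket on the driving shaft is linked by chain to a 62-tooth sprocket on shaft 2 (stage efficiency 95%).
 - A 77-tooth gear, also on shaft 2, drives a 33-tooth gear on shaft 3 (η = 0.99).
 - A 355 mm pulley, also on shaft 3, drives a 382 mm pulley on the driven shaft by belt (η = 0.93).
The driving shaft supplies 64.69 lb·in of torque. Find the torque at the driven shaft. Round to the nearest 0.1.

52.2 lb·in

Chain: ratio = 62/31 = 2; torque at shaft 2 = 64.69 × 2 × 0.95 = 122.91 lb·in.
Gear mesh: ratio = 33/77 = 0.42857; torque at shaft 3 = 122.91 × 0.42857 × 0.99 = 52.149 lb·in.
Belt: ratio = 382/355 = 1.0761; torque at the driven shaft = 52.149 × 1.0761 × 0.93 = 52.188 lb·in.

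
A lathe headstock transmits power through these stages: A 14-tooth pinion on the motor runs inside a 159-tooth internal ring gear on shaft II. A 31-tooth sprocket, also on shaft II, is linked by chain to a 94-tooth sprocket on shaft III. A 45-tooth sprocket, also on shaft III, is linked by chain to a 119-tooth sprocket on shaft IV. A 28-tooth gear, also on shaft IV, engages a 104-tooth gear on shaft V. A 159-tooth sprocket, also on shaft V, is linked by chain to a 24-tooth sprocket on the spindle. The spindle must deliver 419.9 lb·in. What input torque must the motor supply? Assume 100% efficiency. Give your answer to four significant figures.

Overall ratio R = 11.357 × 3.0323 × 2.6444 × 3.7143 × 0.15094 = 51.057.
Input torque = output torque / R = 419.9 / 51.057 = 8.2241 lb·in.

8.224 lb·in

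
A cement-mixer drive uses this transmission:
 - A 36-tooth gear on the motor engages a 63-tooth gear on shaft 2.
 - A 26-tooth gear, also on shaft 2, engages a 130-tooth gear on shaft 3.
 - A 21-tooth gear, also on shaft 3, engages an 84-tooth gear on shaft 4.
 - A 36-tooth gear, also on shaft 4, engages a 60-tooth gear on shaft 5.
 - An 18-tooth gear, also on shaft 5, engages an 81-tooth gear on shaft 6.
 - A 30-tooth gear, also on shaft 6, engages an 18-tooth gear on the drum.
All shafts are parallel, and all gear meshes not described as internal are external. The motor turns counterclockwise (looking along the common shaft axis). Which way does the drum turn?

counterclockwise

the motor → shaft 2: external mesh, 1 reversal → CW.
shaft 2 → shaft 3: external mesh, 1 reversal → CCW.
shaft 3 → shaft 4: external mesh, 1 reversal → CW.
shaft 4 → shaft 5: external mesh, 1 reversal → CCW.
shaft 5 → shaft 6: external mesh, 1 reversal → CW.
shaft 6 → the drum: external mesh, 1 reversal → CCW.
6 reversals in total — an even number — so the drum turns the same way as the motor.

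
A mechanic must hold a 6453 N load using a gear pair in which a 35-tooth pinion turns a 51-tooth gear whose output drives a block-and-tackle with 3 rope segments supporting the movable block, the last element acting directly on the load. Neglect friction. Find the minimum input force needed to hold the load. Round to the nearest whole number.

Gear pair MA = 51/35 = 1.4571.
Block-and-tackle MA = number of supporting rope parts = 3.
Combined ideal MA = 1.4571 × 3 = 4.3714.
Effort = load / MA = 6453 / 4.3714 = 1476.2 N.

1476 N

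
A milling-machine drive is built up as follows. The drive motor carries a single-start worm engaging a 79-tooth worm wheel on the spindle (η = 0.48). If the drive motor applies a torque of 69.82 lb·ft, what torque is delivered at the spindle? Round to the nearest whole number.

2648 lb·ft

worm 79/1 = 79 → τ = 69.82·79·0.48 = 2647.6 lb·ft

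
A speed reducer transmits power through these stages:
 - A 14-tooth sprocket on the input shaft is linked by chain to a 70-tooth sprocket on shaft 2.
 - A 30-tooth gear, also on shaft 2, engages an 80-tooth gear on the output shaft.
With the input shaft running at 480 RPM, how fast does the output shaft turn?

36 RPM

the input shaft → shaft 2 (chain, 70/14): 480 ÷ 5 = 96 RPM
shaft 2 → the output shaft (gear mesh, 80/30): 96 ÷ 2.6667 = 36 RPM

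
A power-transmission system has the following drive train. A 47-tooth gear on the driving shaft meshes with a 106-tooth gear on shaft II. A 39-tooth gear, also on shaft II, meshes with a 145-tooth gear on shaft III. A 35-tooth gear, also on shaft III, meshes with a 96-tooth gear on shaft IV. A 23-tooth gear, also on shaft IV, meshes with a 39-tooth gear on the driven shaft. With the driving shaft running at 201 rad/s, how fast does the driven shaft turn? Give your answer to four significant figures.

5.154 rad/s

the driving shaft → shaft II (gear mesh, 106/47): 201 ÷ 2.2553 = 89.123 rad/s
shaft II → shaft III (gear mesh, 145/39): 89.123 ÷ 3.7179 = 23.971 rad/s
shaft III → shaft IV (gear mesh, 96/35): 23.971 ÷ 2.7429 = 8.7394 rad/s
shaft IV → the driven shaft (gear mesh, 39/23): 8.7394 ÷ 1.6957 = 5.154 rad/s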